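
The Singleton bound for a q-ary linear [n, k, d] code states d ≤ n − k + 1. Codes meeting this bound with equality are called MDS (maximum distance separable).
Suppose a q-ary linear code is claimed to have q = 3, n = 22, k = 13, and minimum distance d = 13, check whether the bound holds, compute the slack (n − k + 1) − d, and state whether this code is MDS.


Singleton RHS = n − k + 1 = 10, slack = -3, bound violated (no such code; not MDS).

Singleton bound: d ≤ n − k + 1.
Here n = 22, k = 13, so n − k + 1 = 10.
Given d = 13, check d ≤ 10: NO.
Slack = (n − k + 1) − d = -3.
The slack is negative: d = 13 exceeds n − k + 1 = 10 by 3, so the Singleton bound is violated and no linear [22, 13, 13]_3 code can exist. In particular it is not MDS (MDS requires d = n − k + 1 exactly).
Description: the claimed parameters are [22, 13, 13]_3; such a code would be impossible (violates the Singleton bound).


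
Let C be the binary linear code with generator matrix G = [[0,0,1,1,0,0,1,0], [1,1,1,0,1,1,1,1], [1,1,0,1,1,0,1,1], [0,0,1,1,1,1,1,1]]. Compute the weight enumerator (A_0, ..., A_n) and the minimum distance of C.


Weight distribution: A_0 = 1, A_2 = 1, A_3 = 5, A_4 = 3, A_5 = 2, A_6 = 3, A_7 = 1. Minimum distance d = 2.

Enumerate all 2^4 = 16 messages m ∈ F_2^4.
For each, compute codeword c = mG in F_2^8, then tally its weight.
  m = 0000 → c = 00000000, weight = 0.
  m = 1000 → c = 00110010, weight = 3.
  m = 0100 → c = 11101111, weight = 7.
  m = 1100 → c = 11011101, weight = 6.
  m = 0010 → c = 11011011, weight = 6.
  m = 1010 → c = 11101001, weight = 5.
  m = 0110 → c = 00110100, weight = 3.
  m = 1110 → c = 00000110, weight = 2.
  m = 0001 → c = 00111111, weight = 6.
  m = 1001 → c = 00001101, weight = 3.
  m = 0101 → c = 11010000, weight = 3.
  m = 1101 → c = 11100010, weight = 4.
  m = 0011 → c = 11100100, weight = 4.
  m = 1011 → c = 11010110, weight = 5.
  m = 0111 → c = 00001011, weight = 3.
  m = 1111 → c = 00111001, weight = 4.
Tally weights:
  weight 0: 1 codewords.
  weight 2: 1 codewords.
  weight 3: 5 codewords.
  weight 4: 3 codewords.
  weight 5: 2 codewords.
  weight 6: 3 codewords.
  weight 7: 1 codewords.
Minimum distance d = smallest w > 0 with A_w > 0 = 2.
Sanity: Σ A_w = 16 = 2^4 = 16 ✓.


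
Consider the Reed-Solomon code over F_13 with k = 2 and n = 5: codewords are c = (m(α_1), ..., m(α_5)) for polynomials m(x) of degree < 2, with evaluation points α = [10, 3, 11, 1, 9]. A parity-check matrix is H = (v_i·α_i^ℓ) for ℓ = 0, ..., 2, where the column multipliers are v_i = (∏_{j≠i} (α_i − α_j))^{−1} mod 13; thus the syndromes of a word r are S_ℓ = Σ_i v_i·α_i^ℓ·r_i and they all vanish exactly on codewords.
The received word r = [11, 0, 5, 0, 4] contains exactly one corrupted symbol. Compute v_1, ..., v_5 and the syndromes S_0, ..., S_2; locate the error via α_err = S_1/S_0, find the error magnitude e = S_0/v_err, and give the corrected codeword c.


S = (3, 9, 1), error at position 2, error magnitude e = 12, c = [11, 1, 5, 0, 4].

Step 1: column multipliers v_i = (∏_{j≠i}(α_i − α_j))^{−1} mod 13.
  i = 1 (α = 10): (10−3)(10−11)(10−1)(10−9) = 7·(−1)·9·1 = −63 ≡ 2, so v_1 = 2^{−1} = 7 (mod 13).
  i = 2 (α = 3): (3−10)(3−11)(3−1)(3−9) = (−7)·(−8)·2·(−6) = −672 ≡ 4, so v_2 = 4^{−1} = 10 (mod 13).
  i = 3 (α = 11): (11−10)(11−3)(11−1)(11−9) = 1·8·10·2 = 160 ≡ 4, so v_3 = 4^{−1} = 10 (mod 13).
  i = 4 (α = 1): (1−10)(1−3)(1−11)(1−9) = (−9)·(−2)·(−10)·(−8) = 1440 ≡ 10, so v_4 = 10^{−1} = 4 (mod 13).
  i = 5 (α = 9): (9−10)(9−3)(9−11)(9−1) = (−1)·6·(−2)·8 = 96 ≡ 5, so v_5 = 5^{−1} = 8 (mod 13).
  v = [7, 10, 10, 4, 8].
Step 2: syndromes of r = [11, 0, 5, 0, 4] (all sums mod 13).
  S_0 = Σ v_i r_i = 7·11 + 10·0 + 10·5 + 4·0 + 8·4 = 159 ≡ 3.
  S_1 = Σ v_i α_i r_i = 7·10·11 + 10·3·0 + 10·11·5 + 4·1·0 + 8·9·4 = 1608 ≡ 9.
  α_i^2 mod 13 = [9, 9, 4, 1, 3].
  S_2 = Σ v_i α_i^2 r_i = 7·9·11 + 10·9·0 + 10·4·5 + 4·1·0 + 8·3·4 = 989 ≡ 1.
  S = (3, 9, 1) ≠ 0, so r is not a codeword (an error is present).
Step 3: locate the error. For a single error e at position i, S_ℓ = v_i·e·α_i^ℓ, so α_err = S_1/S_0.
  S_0^{−1} = 3^{−1} = 9 (mod 13), so α_err = 9·9 = 81 ≡ 3 = α_2. Error position i = 2.
  Consistency check: S_2/S_1 = 1·3 = 3 ≡ 3 = α_err ✓ (single-error assumption holds).
Step 4: error magnitude e = S_0/v_2 = S_0·∏_{j≠2}(α_2 − α_j) = 3·4 = 12 ≡ 12 (mod 13).
Step 5: correct position 2: c_2 = r_2 − e = 0 − 12 ≡ 1 (mod 13). Hence c = [11, 1, 5, 0, 4].
  Check: interpolating c through the α_i gives m(x) = 6 + 7·x (degree < 2) with m(α_i) = c_i for every i, so c is indeed a codeword.


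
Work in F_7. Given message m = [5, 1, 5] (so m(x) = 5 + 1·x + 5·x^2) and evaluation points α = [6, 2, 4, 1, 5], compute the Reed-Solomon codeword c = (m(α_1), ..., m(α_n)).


c = [2, 6, 5, 4, 2]

Message polynomial: m(x) = 5 + 1·x + 5·x^2 (mod 7).
For each evaluation point α_i, compute m(α_i) mod 7:
  α_1 = 6: Horner steps 5 → 3 → 2, so m(6) = 2.
  α_2 = 2: Horner steps 5 → 4 → 6, so m(2) = 6.
  α_3 = 4: Horner steps 5 → 0 → 5, so m(4) = 5.
  α_4 = 1: Horner steps 5 → 6 → 4, so m(1) = 4.
  α_5 = 5: Horner steps 5 → 5 → 2, so m(5) = 2.
Codeword c = [2, 6, 5, 4, 2] ∈ F_7^5.


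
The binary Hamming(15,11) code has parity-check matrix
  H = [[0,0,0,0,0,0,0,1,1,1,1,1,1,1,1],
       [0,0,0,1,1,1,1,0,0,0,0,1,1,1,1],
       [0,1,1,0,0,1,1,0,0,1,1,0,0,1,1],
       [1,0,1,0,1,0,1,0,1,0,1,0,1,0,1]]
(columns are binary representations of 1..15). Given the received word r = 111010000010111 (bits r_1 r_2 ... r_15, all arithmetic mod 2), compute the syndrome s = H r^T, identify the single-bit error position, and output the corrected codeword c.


s = (0, 0, 1, 0)^T, error position = 2, corrected codeword c = 101010000010111

Compute s = H r^T mod 2 one row at a time:
  s_1 = 0 + 0 + 0 + 1 + 0 + 1 + 1 + 1 = 4 ≡ 0 (mod 2).
  s_2 = 0 + 1 + 0 + 0 + 0 + 1 + 1 + 1 = 4 ≡ 0 (mod 2).
  s_3 = 1 + 1 + 0 + 0 + 0 + 1 + 1 + 1 = 5 ≡ 1 (mod 2).
  s_4 = 1 + 1 + 1 + 0 + 0 + 1 + 1 + 1 = 6 ≡ 0 (mod 2).
s = (0, 0, 1, 0)^T — this equals column 2 of H (binary 0010), so error is at position 2.
Correct: flip bit 2 of r = 111010000010111 to get c = 101010000010111.


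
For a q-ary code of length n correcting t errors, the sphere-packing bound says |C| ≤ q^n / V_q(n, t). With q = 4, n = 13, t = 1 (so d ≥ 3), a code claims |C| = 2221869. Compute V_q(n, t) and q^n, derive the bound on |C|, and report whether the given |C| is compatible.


V_q(n, t) = 40, q^n = 67108864, Hamming bound = 1677721, |C| = 2221869 > bound (violated).

Step 1: Compute V_q(n, t) = Σ_{j=0}^1 C(n, j) (q−1)^j.
  j = 0: C(13,0)·(3)^0 = 1·1 = 1.
  j = 1: C(13,1)·(3)^1 = 13·3 = 39.
  V_q(n, t) = 1 + 39 = 40.
Step 2: q^n = 4^13 = 67108864.
Step 3: Hamming bound ⌊q^n / V_q(n,t)⌋ = ⌊67108864/40⌋ = 1677721.
Step 4: Compare |C| = 2221869 to 1677721: violated.
The claimed |C| lies above the Hamming bound, so no 4-ary code of length 13 with d ≥ 3 can have 2221869 codewords.


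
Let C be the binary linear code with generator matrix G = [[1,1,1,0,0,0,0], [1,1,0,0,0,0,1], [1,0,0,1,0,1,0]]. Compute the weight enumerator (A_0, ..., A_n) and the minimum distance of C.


Weight distribution: A_0 = 1, A_2 = 1, A_3 = 3, A_4 = 2, A_5 = 1. Minimum distance d = 2.

Enumerate all 2^3 = 8 messages m ∈ F_2^3.
For each, compute codeword c = mG in F_2^7, then tally its weight.
  m = 000 → c = 0000000, weight = 0.
  m = 100 → c = 1110000, weight = 3.
  m = 010 → c = 1100001, weight = 3.
  m = 110 → c = 0010001, weight = 2.
  m = 001 → c = 1001010, weight = 3.
  m = 101 → c = 0111010, weight = 4.
  m = 011 → c = 0101011, weight = 4.
  m = 111 → c = 1011011, weight = 5.
Tally weights:
  weight 0: 1 codewords.
  weight 2: 1 codewords.
  weight 3: 3 codewords.
  weight 4: 2 codewords.
  weight 5: 1 codewords.
Minimum distance d = smallest w > 0 with A_w > 0 = 2.
Sanity: Σ A_w = 8 = 2^3 = 8 ✓.


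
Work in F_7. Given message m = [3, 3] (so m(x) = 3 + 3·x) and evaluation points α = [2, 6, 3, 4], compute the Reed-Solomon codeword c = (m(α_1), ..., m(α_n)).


c = [2, 0, 5, 1]

Message polynomial: m(x) = 3 + 3·x (mod 7).
For each evaluation point α_i, compute m(α_i) mod 7:
  α_1 = 2: Horner steps 3 → 2, so m(2) = 2.
  α_2 = 6: Horner steps 3 → 0, so m(6) = 0.
  α_3 = 3: Horner steps 3 → 5, so m(3) = 5.
  α_4 = 4: Horner steps 3 → 1, so m(4) = 1.
Codeword c = [2, 0, 5, 1] ∈ F_7^4.


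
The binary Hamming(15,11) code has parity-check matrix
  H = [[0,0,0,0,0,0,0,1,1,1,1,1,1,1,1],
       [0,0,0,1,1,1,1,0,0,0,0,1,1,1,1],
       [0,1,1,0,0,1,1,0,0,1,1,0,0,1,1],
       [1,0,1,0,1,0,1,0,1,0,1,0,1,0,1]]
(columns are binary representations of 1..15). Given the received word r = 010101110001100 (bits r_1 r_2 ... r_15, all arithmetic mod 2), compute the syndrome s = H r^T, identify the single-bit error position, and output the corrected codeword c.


s = (1, 1, 1, 0)^T, error position = 14, corrected codeword c = 010101110001110

Compute s = H r^T mod 2 one row at a time:
  s_1 = 1 + 0 + 0 + 0 + 1 + 1 + 0 + 0 = 3 ≡ 1 (mod 2).
  s_2 = 1 + 0 + 1 + 1 + 1 + 1 + 0 + 0 = 5 ≡ 1 (mod 2).
  s_3 = 1 + 0 + 1 + 1 + 0 + 0 + 0 + 0 = 3 ≡ 1 (mod 2).
  s_4 = 0 + 0 + 0 + 1 + 0 + 0 + 1 + 0 = 2 ≡ 0 (mod 2).
s = (1, 1, 1, 0)^T — this equals column 14 of H (binary 1110), so error is at position 14.
Correct: flip bit 14 of r = 010101110001100 to get c = 010101110001110.


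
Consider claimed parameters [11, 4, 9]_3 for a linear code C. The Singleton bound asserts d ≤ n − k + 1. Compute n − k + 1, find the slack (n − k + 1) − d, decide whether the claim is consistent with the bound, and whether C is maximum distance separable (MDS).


Singleton RHS = n − k + 1 = 8, slack = -1, bound violated (no such code; not MDS).

Singleton bound: d ≤ n − k + 1.
Here n = 11, k = 4, so n − k + 1 = 8.
Given d = 9, check d ≤ 8: NO.
Slack = (n − k + 1) − d = -1.
The slack is negative: d = 9 exceeds n − k + 1 = 8 by 1, so the Singleton bound is violated and no linear [11, 4, 9]_3 code can exist. In particular it is not MDS (MDS requires d = n − k + 1 exactly).
Description: the claimed parameters are [11, 4, 9]_3; such a code would be impossible (violates the Singleton bound).


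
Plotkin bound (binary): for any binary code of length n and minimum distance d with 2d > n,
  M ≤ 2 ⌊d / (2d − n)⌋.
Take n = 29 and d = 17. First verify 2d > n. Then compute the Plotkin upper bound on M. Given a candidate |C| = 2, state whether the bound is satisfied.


Plotkin bound M ≤ 6; given |C| = 2 ≤ bound (satisfied).

Check applicability: 2d = 34, n = 29.
2d − n = 5 > 0, so Plotkin applies.
Compute d/(2d−n) = 17/5 ≈ 3.4000.
⌊d/(2d−n)⌋ = 3.
Plotkin bound: M ≤ 2·3 = 6.
Given |C| = 2, check: satisfied.
This |C| is below the Plotkin bound.


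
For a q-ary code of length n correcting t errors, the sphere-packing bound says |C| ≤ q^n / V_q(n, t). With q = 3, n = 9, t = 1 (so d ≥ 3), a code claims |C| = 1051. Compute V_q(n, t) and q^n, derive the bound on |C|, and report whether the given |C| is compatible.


V_q(n, t) = 19, q^n = 19683, Hamming bound = 1035, |C| = 1051 > bound (violated).

Step 1: Compute V_q(n, t) = Σ_{j=0}^1 C(n, j) (q−1)^j.
  j = 0: C(9,0)·(2)^0 = 1·1 = 1.
  j = 1: C(9,1)·(2)^1 = 9·2 = 18.
  V_q(n, t) = 1 + 18 = 19.
Step 2: q^n = 3^9 = 19683.
Step 3: Hamming bound ⌊q^n / V_q(n,t)⌋ = ⌊19683/19⌋ = 1035.
Step 4: Compare |C| = 1051 to 1035: violated.
The claimed |C| lies above the Hamming bound, so no 3-ary code of length 9 with d ≥ 3 can have 1051 codewords.


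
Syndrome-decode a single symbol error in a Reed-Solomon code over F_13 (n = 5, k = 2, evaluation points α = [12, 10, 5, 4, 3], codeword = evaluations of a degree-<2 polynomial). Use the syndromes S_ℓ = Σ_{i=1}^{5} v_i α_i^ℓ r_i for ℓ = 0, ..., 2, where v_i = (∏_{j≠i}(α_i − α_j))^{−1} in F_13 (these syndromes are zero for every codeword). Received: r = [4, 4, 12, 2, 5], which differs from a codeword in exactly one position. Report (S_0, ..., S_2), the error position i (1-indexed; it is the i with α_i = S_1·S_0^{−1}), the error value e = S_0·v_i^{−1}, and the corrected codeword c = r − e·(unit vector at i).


S = (8, 2, 7), error at position 2, error magnitude e = 7, c = [4, 10, 12, 2, 5].

Step 1: column multipliers v_i = (∏_{j≠i}(α_i − α_j))^{−1} mod 13.
  i = 1 (α = 12): (12−10)(12−5)(12−4)(12−3) = 2·7·8·9 = 1008 ≡ 7, so v_1 = 7^{−1} = 2 (mod 13).
  i = 2 (α = 10): (10−12)(10−5)(10−4)(10−3) = (−2)·5·6·7 = −420 ≡ 9, so v_2 = 9^{−1} = 3 (mod 13).
  i = 3 (α = 5): (5−12)(5−10)(5−4)(5−3) = (−7)·(−5)·1·2 = 70 ≡ 5, so v_3 = 5^{−1} = 8 (mod 13).
  i = 4 (α = 4): (4−12)(4−10)(4−5)(4−3) = (−8)·(−6)·(−1)·1 = −48 ≡ 4, so v_4 = 4^{−1} = 10 (mod 13).
  i = 5 (α = 3): (3−12)(3−10)(3−5)(3−4) = (−9)·(−7)·(−2)·(−1) = 126 ≡ 9, so v_5 = 9^{−1} = 3 (mod 13).
  v = [2, 3, 8, 10, 3].
Step 2: syndromes of r = [4, 4, 12, 2, 5] (all sums mod 13).
  S_0 = Σ v_i r_i = 2·4 + 3·4 + 8·12 + 10·2 + 3·5 = 151 ≡ 8.
  S_1 = Σ v_i α_i r_i = 2·12·4 + 3·10·4 + 8·5·12 + 10·4·2 + 3·3·5 = 821 ≡ 2.
  α_i^2 mod 13 = [1, 9, 12, 3, 9].
  S_2 = Σ v_i α_i^2 r_i = 2·1·4 + 3·9·4 + 8·12·12 + 10·3·2 + 3·9·5 = 1463 ≡ 7.
  S = (8, 2, 7) ≠ 0, so r is not a codeword (an error is present).
Step 3: locate the error. For a single error e at position i, S_ℓ = v_i·e·α_i^ℓ, so α_err = S_1/S_0.
  S_0^{−1} = 8^{−1} = 5 (mod 13), so α_err = 2·5 = 10 ≡ 10 = α_2. Error position i = 2.
  Consistency check: S_2/S_1 = 7·7 = 49 ≡ 10 = α_err ✓ (single-error assumption holds).
Step 4: error magnitude e = S_0/v_2 = S_0·∏_{j≠2}(α_2 − α_j) = 8·9 = 72 ≡ 7 (mod 13).
Step 5: correct position 2: c_2 = r_2 − e = 4 − 7 ≡ 10 (mod 13). Hence c = [4, 10, 12, 2, 5].
  Check: interpolating c through the α_i gives m(x) = 1 + 10·x (degree < 2) with m(α_i) = c_i for every i, so c is indeed a codeword.


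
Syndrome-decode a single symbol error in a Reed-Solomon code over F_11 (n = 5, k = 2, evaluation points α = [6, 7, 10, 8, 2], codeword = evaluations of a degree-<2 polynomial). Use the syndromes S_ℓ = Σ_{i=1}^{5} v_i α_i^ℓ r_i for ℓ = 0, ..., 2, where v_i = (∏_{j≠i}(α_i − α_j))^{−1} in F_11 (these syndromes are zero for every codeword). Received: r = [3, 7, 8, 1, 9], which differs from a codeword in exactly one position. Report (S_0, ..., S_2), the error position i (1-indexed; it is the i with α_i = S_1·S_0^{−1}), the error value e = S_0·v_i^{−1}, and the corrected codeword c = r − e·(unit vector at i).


S = (5, 7, 1), error at position 4, error magnitude e = 1, c = [3, 7, 8, 0, 9].

Step 1: column multipliers v_i = (∏_{j≠i}(α_i − α_j))^{−1} mod 11.
  i = 1 (α = 6): (6−7)(6−10)(6−8)(6−2) = (−1)·(−4)·(−2)·4 = −32 ≡ 1, so v_1 = 1^{−1} = 1 (mod 11).
  i = 2 (α = 7): (7−6)(7−10)(7−8)(7−2) = 1·(−3)·(−1)·5 = 15 ≡ 4, so v_2 = 4^{−1} = 3 (mod 11).
  i = 3 (α = 10): (10−6)(10−7)(10−8)(10−2) = 4·3·2·8 = 192 ≡ 5, so v_3 = 5^{−1} = 9 (mod 11).
  i = 4 (α = 8): (8−6)(8−7)(8−10)(8−2) = 2·1·(−2)·6 = −24 ≡ 9, so v_4 = 9^{−1} = 5 (mod 11).
  i = 5 (α = 2): (2−6)(2−7)(2−10)(2−8) = (−4)·(−5)·(−8)·(−6) = 960 ≡ 3, so v_5 = 3^{−1} = 4 (mod 11).
  v = [1, 3, 9, 5, 4].
Step 2: syndromes of r = [3, 7, 8, 1, 9] (all sums mod 11).
  S_0 = Σ v_i r_i = 1·3 + 3·7 + 9·8 + 5·1 + 4·9 = 137 ≡ 5.
  S_1 = Σ v_i α_i r_i = 1·6·3 + 3·7·7 + 9·10·8 + 5·8·1 + 4·2·9 = 997 ≡ 7.
  α_i^2 mod 11 = [3, 5, 1, 9, 4].
  S_2 = Σ v_i α_i^2 r_i = 1·3·3 + 3·5·7 + 9·1·8 + 5·9·1 + 4·4·9 = 375 ≡ 1.
  S = (5, 7, 1) ≠ 0, so r is not a codeword (an error is present).
Step 3: locate the error. For a single error e at position i, S_ℓ = v_i·e·α_i^ℓ, so α_err = S_1/S_0.
  S_0^{−1} = 5^{−1} = 9 (mod 11), so α_err = 7·9 = 63 ≡ 8 = α_4. Error position i = 4.
  Consistency check: S_2/S_1 = 1·8 = 8 ≡ 8 = α_err ✓ (single-error assumption holds).
Step 4: error magnitude e = S_0/v_4 = S_0·∏_{j≠4}(α_4 − α_j) = 5·9 = 45 ≡ 1 (mod 11).
Step 5: correct position 4: c_4 = r_4 − e = 1 − 1 ≡ 0 (mod 11). Hence c = [3, 7, 8, 0, 9].
  Check: interpolating c through the α_i gives m(x) = 1 + 4·x (degree < 2) with m(α_i) = c_i for every i, so c is indeed a codeword.


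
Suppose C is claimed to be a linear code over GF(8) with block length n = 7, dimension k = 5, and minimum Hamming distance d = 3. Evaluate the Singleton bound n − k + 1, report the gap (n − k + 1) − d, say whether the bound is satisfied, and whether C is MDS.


Singleton RHS = n − k + 1 = 3, slack = 0, bound satisfied, MDS.

Singleton bound: d ≤ n − k + 1.
Here n = 7, k = 5, so n − k + 1 = 3.
Given d = 3, check d ≤ 3: YES.
Slack = (n − k + 1) − d = 0.
The code is MDS (slack = 0).
Description: the claimed parameters are [7, 5, 3]_8; such a code would be MDS (meets Singleton bound).


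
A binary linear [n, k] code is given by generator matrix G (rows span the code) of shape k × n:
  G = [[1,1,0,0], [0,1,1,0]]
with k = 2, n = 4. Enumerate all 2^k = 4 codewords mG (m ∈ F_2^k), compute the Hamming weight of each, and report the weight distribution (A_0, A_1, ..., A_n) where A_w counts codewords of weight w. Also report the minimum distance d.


Weight distribution: A_0 = 1, A_2 = 3. Minimum distance d = 2.

Enumerate all 2^2 = 4 messages m ∈ F_2^2.
For each, compute codeword c = mG in F_2^4, then tally its weight.
  m = 00 → c = 0000, weight = 0.
  m = 10 → c = 1100, weight = 2.
  m = 01 → c = 0110, weight = 2.
  m = 11 → c = 1010, weight = 2.
Tally weights:
  weight 0: 1 codewords.
  weight 2: 3 codewords.
Minimum distance d = smallest w > 0 with A_w > 0 = 2.
Sanity: Σ A_w = 4 = 2^2 = 4 ✓.


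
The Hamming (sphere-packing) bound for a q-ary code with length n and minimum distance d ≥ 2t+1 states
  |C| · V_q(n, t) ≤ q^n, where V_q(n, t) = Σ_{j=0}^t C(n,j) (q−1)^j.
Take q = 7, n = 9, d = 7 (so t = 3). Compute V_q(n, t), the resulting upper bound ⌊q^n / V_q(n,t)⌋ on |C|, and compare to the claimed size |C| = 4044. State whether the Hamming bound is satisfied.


V_q(n, t) = 19495, q^n = 40353607, Hamming bound = 2069, |C| = 4044 > bound (violated).

Step 1: Compute V_q(n, t) = Σ_{j=0}^3 C(n, j) (q−1)^j.
  j = 0: C(9,0)·(6)^0 = 1·1 = 1.
  j = 1: C(9,1)·(6)^1 = 9·6 = 54.
  j = 2: C(9,2)·(6)^2 = 36·36 = 1296.
  j = 3: C(9,3)·(6)^3 = 84·216 = 18144.
  V_q(n, t) = 1 + 54 + 1296 + 18144 = 19495.
Step 2: q^n = 7^9 = 40353607.
Step 3: Hamming bound ⌊q^n / V_q(n,t)⌋ = ⌊40353607/19495⌋ = 2069.
Step 4: Compare |C| = 4044 to 2069: violated.
The claimed |C| lies above the Hamming bound, so no 7-ary code of length 9 with d ≥ 7 can have 4044 codewords.


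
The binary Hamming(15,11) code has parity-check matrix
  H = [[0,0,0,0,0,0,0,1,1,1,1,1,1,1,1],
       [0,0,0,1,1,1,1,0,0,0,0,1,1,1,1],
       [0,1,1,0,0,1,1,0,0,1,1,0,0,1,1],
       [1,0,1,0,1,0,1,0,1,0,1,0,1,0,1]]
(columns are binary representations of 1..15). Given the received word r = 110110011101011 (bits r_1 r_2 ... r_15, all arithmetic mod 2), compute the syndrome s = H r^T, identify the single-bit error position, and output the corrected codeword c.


s = (0, 1, 0, 0)^T, error position = 4, corrected codeword c = 110010011101011

Compute s = H r^T mod 2 one row at a time:
  s_1 = 1 + 1 + 1 + 0 + 1 + 0 + 1 + 1 = 6 ≡ 0 (mod 2).
  s_2 = 1 + 1 + 0 + 0 + 1 + 0 + 1 + 1 = 5 ≡ 1 (mod 2).
  s_3 = 1 + 0 + 0 + 0 + 1 + 0 + 1 + 1 = 4 ≡ 0 (mod 2).
  s_4 = 1 + 0 + 1 + 0 + 1 + 0 + 0 + 1 = 4 ≡ 0 (mod 2).
s = (0, 1, 0, 0)^T — this equals column 4 of H (binary 0100), so error is at position 4.
Correct: flip bit 4 of r = 110110011101011 to get c = 110010011101011.


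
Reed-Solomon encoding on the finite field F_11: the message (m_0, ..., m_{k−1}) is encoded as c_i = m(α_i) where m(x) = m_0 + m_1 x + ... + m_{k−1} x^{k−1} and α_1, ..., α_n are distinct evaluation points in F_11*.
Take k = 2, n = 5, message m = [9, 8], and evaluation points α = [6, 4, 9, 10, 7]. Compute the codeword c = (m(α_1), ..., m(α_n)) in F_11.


c = [2, 8, 4, 1, 10]

Message polynomial: m(x) = 9 + 8·x (mod 11).
For each evaluation point α_i, compute m(α_i) mod 11:
  α_1 = 6: Horner steps 8 → 2, so m(6) = 2.
  α_2 = 4: Horner steps 8 → 8, so m(4) = 8.
  α_3 = 9: Horner steps 8 → 4, so m(9) = 4.
  α_4 = 10: Horner steps 8 → 1, so m(10) = 1.
  α_5 = 7: Horner steps 8 → 10, so m(7) = 10.
Codeword c = [2, 8, 4, 1, 10] ∈ F_11^5.


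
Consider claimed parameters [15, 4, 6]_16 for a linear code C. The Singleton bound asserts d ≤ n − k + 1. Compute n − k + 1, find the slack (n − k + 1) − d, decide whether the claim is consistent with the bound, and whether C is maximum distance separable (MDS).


Singleton RHS = n − k + 1 = 12, slack = 6, bound satisfied, not MDS.

Singleton bound: d ≤ n − k + 1.
Here n = 15, k = 4, so n − k + 1 = 12.
Given d = 6, check d ≤ 12: YES.
Slack = (n − k + 1) − d = 6.
The code is NOT MDS (slack = 6 > 0).
Description: the claimed parameters are [15, 4, 6]_16; such a code would be non-MDS.


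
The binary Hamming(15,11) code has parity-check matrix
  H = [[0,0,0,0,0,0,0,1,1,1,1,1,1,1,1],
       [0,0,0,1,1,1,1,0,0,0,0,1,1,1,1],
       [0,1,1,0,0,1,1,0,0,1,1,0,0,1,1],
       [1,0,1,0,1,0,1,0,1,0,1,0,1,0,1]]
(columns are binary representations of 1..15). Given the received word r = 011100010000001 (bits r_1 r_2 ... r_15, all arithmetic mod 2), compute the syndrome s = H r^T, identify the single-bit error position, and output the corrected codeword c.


s = (0, 0, 1, 0)^T, error position = 2, corrected codeword c = 001100010000001

Compute s = H r^T mod 2 one row at a time:
  s_1 = 1 + 0 + 0 + 0 + 0 + 0 + 0 + 1 = 2 ≡ 0 (mod 2).
  s_2 = 1 + 0 + 0 + 0 + 0 + 0 + 0 + 1 = 2 ≡ 0 (mod 2).
  s_3 = 1 + 1 + 0 + 0 + 0 + 0 + 0 + 1 = 3 ≡ 1 (mod 2).
  s_4 = 0 + 1 + 0 + 0 + 0 + 0 + 0 + 1 = 2 ≡ 0 (mod 2).
s = (0, 0, 1, 0)^T — this equals column 2 of H (binary 0010), so error is at position 2.
Correct: flip bit 2 of r = 011100010000001 to get c = 001100010000001.


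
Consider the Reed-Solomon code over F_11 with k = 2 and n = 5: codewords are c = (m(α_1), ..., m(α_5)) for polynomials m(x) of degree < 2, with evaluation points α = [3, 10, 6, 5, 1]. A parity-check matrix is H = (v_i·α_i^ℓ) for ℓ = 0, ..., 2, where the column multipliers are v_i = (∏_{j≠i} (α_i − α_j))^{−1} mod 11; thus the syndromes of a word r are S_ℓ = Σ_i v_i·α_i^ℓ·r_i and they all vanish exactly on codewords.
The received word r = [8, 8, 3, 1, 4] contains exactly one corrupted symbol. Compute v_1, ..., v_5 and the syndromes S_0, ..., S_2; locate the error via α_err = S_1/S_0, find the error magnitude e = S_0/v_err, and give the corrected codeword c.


S = (5, 6, 5), error at position 2, error magnitude e = 8, c = [8, 0, 3, 1, 4].

Step 1: column multipliers v_i = (∏_{j≠i}(α_i − α_j))^{−1} mod 11.
  i = 1 (α = 3): (3−10)(3−6)(3−5)(3−1) = (−7)·(−3)·(−2)·2 = −84 ≡ 4, so v_1 = 4^{−1} = 3 (mod 11).
  i = 2 (α = 10): (10−3)(10−6)(10−5)(10−1) = 7·4·5·9 = 1260 ≡ 6, so v_2 = 6^{−1} = 2 (mod 11).
  i = 3 (α = 6): (6−3)(6−10)(6−5)(6−1) = 3·(−4)·1·5 = −60 ≡ 6, so v_3 = 6^{−1} = 2 (mod 11).
  i = 4 (α = 5): (5−3)(5−10)(5−6)(5−1) = 2·(−5)·(−1)·4 = 40 ≡ 7, so v_4 = 7^{−1} = 8 (mod 11).
  i = 5 (α = 1): (1−3)(1−10)(1−6)(1−5) = (−2)·(−9)·(−5)·(−4) = 360 ≡ 8, so v_5 = 8^{−1} = 7 (mod 11).
  v = [3, 2, 2, 8, 7].
Step 2: syndromes of r = [8, 8, 3, 1, 4] (all sums mod 11).
  S_0 = Σ v_i r_i = 3·8 + 2·8 + 2·3 + 8·1 + 7·4 = 82 ≡ 5.
  S_1 = Σ v_i α_i r_i = 3·3·8 + 2·10·8 + 2·6·3 + 8·5·1 + 7·1·4 = 336 ≡ 6.
  α_i^2 mod 11 = [9, 1, 3, 3, 1].
  S_2 = Σ v_i α_i^2 r_i = 3·9·8 + 2·1·8 + 2·3·3 + 8·3·1 + 7·1·4 = 302 ≡ 5.
  S = (5, 6, 5) ≠ 0, so r is not a codeword (an error is present).
Step 3: locate the error. For a single error e at position i, S_ℓ = v_i·e·α_i^ℓ, so α_err = S_1/S_0.
  S_0^{−1} = 5^{−1} = 9 (mod 11), so α_err = 6·9 = 54 ≡ 10 = α_2. Error position i = 2.
  Consistency check: S_2/S_1 = 5·2 = 10 ≡ 10 = α_err ✓ (single-error assumption holds).
Step 4: error magnitude e = S_0/v_2 = S_0·∏_{j≠2}(α_2 − α_j) = 5·6 = 30 ≡ 8 (mod 11).
Step 5: correct position 2: c_2 = r_2 − e = 8 − 8 ≡ 0 (mod 11). Hence c = [8, 0, 3, 1, 4].
  Check: interpolating c through the α_i gives m(x) = 2 + 2·x (degree < 2) with m(α_i) = c_i for every i, so c is indeed a codeword.


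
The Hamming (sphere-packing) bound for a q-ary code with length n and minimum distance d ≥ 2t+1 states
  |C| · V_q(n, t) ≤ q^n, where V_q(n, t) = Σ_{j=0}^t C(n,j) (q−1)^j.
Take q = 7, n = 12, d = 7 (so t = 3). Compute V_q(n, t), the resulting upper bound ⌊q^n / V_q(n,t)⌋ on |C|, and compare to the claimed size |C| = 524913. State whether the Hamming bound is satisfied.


V_q(n, t) = 49969, q^n = 13841287201, Hamming bound = 276997, |C| = 524913 > bound (violated).

Step 1: Compute V_q(n, t) = Σ_{j=0}^3 C(n, j) (q−1)^j.
  j = 0: C(12,0)·(6)^0 = 1·1 = 1.
  j = 1: C(12,1)·(6)^1 = 12·6 = 72.
  j = 2: C(12,2)·(6)^2 = 66·36 = 2376.
  j = 3: C(12,3)·(6)^3 = 220·216 = 47520.
  V_q(n, t) = 1 + 72 + 2376 + 47520 = 49969.
Step 2: q^n = 7^12 = 13841287201.
Step 3: Hamming bound ⌊q^n / V_q(n,t)⌋ = ⌊13841287201/49969⌋ = 276997.
Step 4: Compare |C| = 524913 to 276997: violated.
The claimed |C| lies above the Hamming bound, so no 7-ary code of length 12 with d ≥ 7 can have 524913 codewords.


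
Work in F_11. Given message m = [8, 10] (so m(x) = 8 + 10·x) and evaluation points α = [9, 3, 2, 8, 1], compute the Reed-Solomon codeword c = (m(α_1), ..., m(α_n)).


c = [10, 5, 6, 0, 7]

Message polynomial: m(x) = 8 + 10·x (mod 11).
For each evaluation point α_i, compute m(α_i) mod 11:
  α_1 = 9: Horner steps 10 → 10, so m(9) = 10.
  α_2 = 3: Horner steps 10 → 5, so m(3) = 5.
  α_3 = 2: Horner steps 10 → 6, so m(2) = 6.
  α_4 = 8: Horner steps 10 → 0, so m(8) = 0.
  α_5 = 1: Horner steps 10 → 7, so m(1) = 7.
Codeword c = [10, 5, 6, 0, 7] ∈ F_11^5.


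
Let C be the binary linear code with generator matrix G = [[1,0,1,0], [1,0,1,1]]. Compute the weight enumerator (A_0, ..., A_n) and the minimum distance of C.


Weight distribution: A_0 = 1, A_1 = 1, A_2 = 1, A_3 = 1. Minimum distance d = 1.

Enumerate all 2^2 = 4 messages m ∈ F_2^2.
For each, compute codeword c = mG in F_2^4, then tally its weight.
  m = 00 → c = 0000, weight = 0.
  m = 10 → c = 1010, weight = 2.
  m = 01 → c = 1011, weight = 3.
  m = 11 → c = 0001, weight = 1.
Tally weights:
  weight 0: 1 codewords.
  weight 1: 1 codewords.
  weight 2: 1 codewords.
  weight 3: 1 codewords.
Minimum distance d = smallest w > 0 with A_w > 0 = 1.
Sanity: Σ A_w = 4 = 2^2 = 4 ✓.


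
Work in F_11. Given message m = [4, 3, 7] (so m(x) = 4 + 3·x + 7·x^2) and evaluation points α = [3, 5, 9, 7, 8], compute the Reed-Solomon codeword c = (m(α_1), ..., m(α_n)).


c = [10, 7, 4, 5, 3]

Message polynomial: m(x) = 4 + 3·x + 7·x^2 (mod 11).
For each evaluation point α_i, compute m(α_i) mod 11:
  α_1 = 3: Horner steps 7 → 2 → 10, so m(3) = 10.
  α_2 = 5: Horner steps 7 → 5 → 7, so m(5) = 7.
  α_3 = 9: Horner steps 7 → 0 → 4, so m(9) = 4.
  α_4 = 7: Horner steps 7 → 8 → 5, so m(7) = 5.
  α_5 = 8: Horner steps 7 → 4 → 3, so m(8) = 3.
Codeword c = [10, 7, 4, 5, 3] ∈ F_11^5.


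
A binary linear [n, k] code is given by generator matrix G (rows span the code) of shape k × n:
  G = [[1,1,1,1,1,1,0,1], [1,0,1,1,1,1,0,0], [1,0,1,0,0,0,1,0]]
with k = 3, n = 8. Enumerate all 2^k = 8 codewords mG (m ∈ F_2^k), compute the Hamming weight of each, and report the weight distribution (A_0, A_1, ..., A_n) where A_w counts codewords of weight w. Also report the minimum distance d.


Weight distribution: A_0 = 1, A_2 = 1, A_3 = 1, A_4 = 1, A_5 = 2, A_6 = 1, A_7 = 1. Minimum distance d = 2.

Enumerate all 2^3 = 8 messages m ∈ F_2^3.
For each, compute codeword c = mG in F_2^8, then tally its weight.
  m = 000 → c = 00000000, weight = 0.
  m = 100 → c = 11111101, weight = 7.
  m = 010 → c = 10111100, weight = 5.
  m = 110 → c = 01000001, weight = 2.
  m = 001 → c = 10100010, weight = 3.
  m = 101 → c = 01011111, weight = 6.
  m = 011 → c = 00011110, weight = 4.
  m = 111 → c = 11100011, weight = 5.
Tally weights:
  weight 0: 1 codewords.
  weight 2: 1 codewords.
  weight 3: 1 codewords.
  weight 4: 1 codewords.
  weight 5: 2 codewords.
  weight 6: 1 codewords.
  weight 7: 1 codewords.
Minimum distance d = smallest w > 0 with A_w > 0 = 2.
Sanity: Σ A_w = 8 = 2^3 = 8 ✓.


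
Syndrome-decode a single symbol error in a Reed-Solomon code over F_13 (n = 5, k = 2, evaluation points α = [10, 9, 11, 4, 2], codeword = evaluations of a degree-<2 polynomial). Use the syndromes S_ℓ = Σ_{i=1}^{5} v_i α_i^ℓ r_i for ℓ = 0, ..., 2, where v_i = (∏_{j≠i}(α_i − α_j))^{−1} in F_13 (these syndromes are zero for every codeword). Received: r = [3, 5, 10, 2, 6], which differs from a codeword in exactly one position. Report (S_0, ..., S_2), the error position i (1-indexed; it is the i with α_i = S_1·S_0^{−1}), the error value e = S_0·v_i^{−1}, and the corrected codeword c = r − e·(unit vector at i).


S = (1, 11, 4), error at position 3, error magnitude e = 9, c = [3, 5, 1, 2, 6].

Step 1: column multipliers v_i = (∏_{j≠i}(α_i − α_j))^{−1} mod 13.
  i = 1 (α = 10): (10−9)(10−11)(10−4)(10−2) = 1·(−1)·6·8 = −48 ≡ 4, so v_1 = 4^{−1} = 10 (mod 13).
  i = 2 (α = 9): (9−10)(9−11)(9−4)(9−2) = (−1)·(−2)·5·7 = 70 ≡ 5, so v_2 = 5^{−1} = 8 (mod 13).
  i = 3 (α = 11): (11−10)(11−9)(11−4)(11−2) = 1·2·7·9 = 126 ≡ 9, so v_3 = 9^{−1} = 3 (mod 13).
  i = 4 (α = 4): (4−10)(4−9)(4−11)(4−2) = (−6)·(−5)·(−7)·2 = −420 ≡ 9, so v_4 = 9^{−1} = 3 (mod 13).
  i = 5 (α = 2): (2−10)(2−9)(2−11)(2−4) = (−8)·(−7)·(−9)·(−2) = 1008 ≡ 7, so v_5 = 7^{−1} = 2 (mod 13).
  v = [10, 8, 3, 3, 2].
Step 2: syndromes of r = [3, 5, 10, 2, 6] (all sums mod 13).
  S_0 = Σ v_i r_i = 10·3 + 8·5 + 3·10 + 3·2 + 2·6 = 118 ≡ 1.
  S_1 = Σ v_i α_i r_i = 10·10·3 + 8·9·5 + 3·11·10 + 3·4·2 + 2·2·6 = 1038 ≡ 11.
  α_i^2 mod 13 = [9, 3, 4, 3, 4].
  S_2 = Σ v_i α_i^2 r_i = 10·9·3 + 8·3·5 + 3·4·10 + 3·3·2 + 2·4·6 = 576 ≡ 4.
  S = (1, 11, 4) ≠ 0, so r is not a codeword (an error is present).
Step 3: locate the error. For a single error e at position i, S_ℓ = v_i·e·α_i^ℓ, so α_err = S_1/S_0.
  S_0^{−1} = 1^{−1} = 1 (mod 13), so α_err = 11·1 = 11 ≡ 11 = α_3. Error position i = 3.
  Consistency check: S_2/S_1 = 4·6 = 24 ≡ 11 = α_err ✓ (single-error assumption holds).
Step 4: error magnitude e = S_0/v_3 = S_0·∏_{j≠3}(α_3 − α_j) = 1·9 = 9 ≡ 9 (mod 13).
Step 5: correct position 3: c_3 = r_3 − e = 10 − 9 ≡ 1 (mod 13). Hence c = [3, 5, 1, 2, 6].
  Check: interpolating c through the α_i gives m(x) = 10 + 11·x (degree < 2) with m(α_i) = c_i for every i, so c is indeed a codeword.


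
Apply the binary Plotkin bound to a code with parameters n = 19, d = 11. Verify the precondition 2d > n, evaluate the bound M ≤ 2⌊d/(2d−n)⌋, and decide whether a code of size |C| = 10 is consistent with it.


Plotkin bound M ≤ 6; given |C| = 10 > bound (violated).

Check applicability: 2d = 22, n = 19.
2d − n = 3 > 0, so Plotkin applies.
Compute d/(2d−n) = 11/3 ≈ 3.6667.
⌊d/(2d−n)⌋ = 3.
Plotkin bound: M ≤ 2·3 = 6.
Given |C| = 10, check: VIOLATED.
This |C| is above the Plotkin bound, so no binary code with n = 19, d = 11 and 10 codewords exists.


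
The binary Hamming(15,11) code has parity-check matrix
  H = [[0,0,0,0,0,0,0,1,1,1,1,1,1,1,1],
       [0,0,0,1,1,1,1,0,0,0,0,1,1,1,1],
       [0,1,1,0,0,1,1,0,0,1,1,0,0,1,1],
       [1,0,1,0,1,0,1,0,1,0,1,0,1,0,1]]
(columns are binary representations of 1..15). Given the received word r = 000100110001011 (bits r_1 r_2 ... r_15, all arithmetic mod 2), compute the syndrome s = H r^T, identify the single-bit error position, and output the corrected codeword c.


s = (0, 1, 1, 0)^T, error position = 6, corrected codeword c = 000101110001011

Compute s = H r^T mod 2 one row at a time:
  s_1 = 1 + 0 + 0 + 0 + 1 + 0 + 1 + 1 = 4 ≡ 0 (mod 2).
  s_2 = 1 + 0 + 0 + 1 + 1 + 0 + 1 + 1 = 5 ≡ 1 (mod 2).
  s_3 = 0 + 0 + 0 + 1 + 0 + 0 + 1 + 1 = 3 ≡ 1 (mod 2).
  s_4 = 0 + 0 + 0 + 1 + 0 + 0 + 0 + 1 = 2 ≡ 0 (mod 2).
s = (0, 1, 1, 0)^T — this equals column 6 of H (binary 0110), so error is at position 6.
Correct: flip bit 6 of r = 000100110001011 to get c = 000101110001011.


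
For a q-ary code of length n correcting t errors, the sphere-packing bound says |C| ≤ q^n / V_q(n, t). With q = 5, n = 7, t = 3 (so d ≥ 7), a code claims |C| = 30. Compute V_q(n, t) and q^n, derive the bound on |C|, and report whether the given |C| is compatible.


V_q(n, t) = 2605, q^n = 78125, Hamming bound = 29, |C| = 30 > bound (violated).

Step 1: Compute V_q(n, t) = Σ_{j=0}^3 C(n, j) (q−1)^j.
  j = 0: C(7,0)·(4)^0 = 1·1 = 1.
  j = 1: C(7,1)·(4)^1 = 7·4 = 28.
  j = 2: C(7,2)·(4)^2 = 21·16 = 336.
  j = 3: C(7,3)·(4)^3 = 35·64 = 2240.
  V_q(n, t) = 1 + 28 + 336 + 2240 = 2605.
Step 2: q^n = 5^7 = 78125.
Step 3: Hamming bound ⌊q^n / V_q(n,t)⌋ = ⌊78125/2605⌋ = 29.
Step 4: Compare |C| = 30 to 29: violated.
The claimed |C| lies above the Hamming bound, so no 5-ary code of length 7 with d ≥ 7 can have 30 codewords.


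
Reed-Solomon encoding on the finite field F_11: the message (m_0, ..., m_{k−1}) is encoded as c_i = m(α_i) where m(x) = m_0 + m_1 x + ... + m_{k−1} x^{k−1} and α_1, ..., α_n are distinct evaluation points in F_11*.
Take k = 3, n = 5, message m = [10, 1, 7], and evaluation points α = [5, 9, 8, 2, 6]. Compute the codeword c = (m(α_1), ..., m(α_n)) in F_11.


c = [3, 3, 4, 7, 4]

Message polynomial: m(x) = 10 + 1·x + 7·x^2 (mod 11).
For each evaluation point α_i, compute m(α_i) mod 11:
  α_1 = 5: Horner steps 7 → 3 → 3, so m(5) = 3.
  α_2 = 9: Horner steps 7 → 9 → 3, so m(9) = 3.
  α_3 = 8: Horner steps 7 → 2 → 4, so m(8) = 4.
  α_4 = 2: Horner steps 7 → 4 → 7, so m(2) = 7.
  α_5 = 6: Horner steps 7 → 10 → 4, so m(6) = 4.
Codeword c = [3, 3, 4, 7, 4] ∈ F_11^5.


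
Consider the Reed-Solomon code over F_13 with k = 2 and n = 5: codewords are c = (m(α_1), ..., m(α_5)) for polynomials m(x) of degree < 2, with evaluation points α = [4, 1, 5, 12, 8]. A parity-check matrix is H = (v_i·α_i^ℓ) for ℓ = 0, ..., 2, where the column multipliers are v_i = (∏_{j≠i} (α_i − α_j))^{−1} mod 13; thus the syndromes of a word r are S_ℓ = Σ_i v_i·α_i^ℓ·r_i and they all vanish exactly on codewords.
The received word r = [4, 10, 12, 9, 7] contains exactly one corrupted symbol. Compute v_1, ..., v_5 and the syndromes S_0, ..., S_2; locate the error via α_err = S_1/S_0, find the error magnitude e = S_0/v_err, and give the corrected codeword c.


S = (8, 6, 11), error at position 1, error magnitude e = 12, c = [5, 10, 12, 9, 7].

Step 1: column multipliers v_i = (∏_{j≠i}(α_i − α_j))^{−1} mod 13.
  i = 1 (α = 4): (4−1)(4−5)(4−12)(4−8) = 3·(−1)·(−8)·(−4) = −96 ≡ 8, so v_1 = 8^{−1} = 5 (mod 13).
  i = 2 (α = 1): (1−4)(1−5)(1−12)(1−8) = (−3)·(−4)·(−11)·(−7) = 924 ≡ 1, so v_2 = 1^{−1} = 1 (mod 13).
  i = 3 (α = 5): (5−4)(5−1)(5−12)(5−8) = 1·4·(−7)·(−3) = 84 ≡ 6, so v_3 = 6^{−1} = 11 (mod 13).
  i = 4 (α = 12): (12−4)(12−1)(12−5)(12−8) = 8·11·7·4 = 2464 ≡ 7, so v_4 = 7^{−1} = 2 (mod 13).
  i = 5 (α = 8): (8−4)(8−1)(8−5)(8−12) = 4·7·3·(−4) = −336 ≡ 2, so v_5 = 2^{−1} = 7 (mod 13).
  v = [5, 1, 11, 2, 7].
Step 2: syndromes of r = [4, 10, 12, 9, 7] (all sums mod 13).
  S_0 = Σ v_i r_i = 5·4 + 1·10 + 11·12 + 2·9 + 7·7 = 229 ≡ 8.
  S_1 = Σ v_i α_i r_i = 5·4·4 + 1·1·10 + 11·5·12 + 2·12·9 + 7·8·7 = 1358 ≡ 6.
  α_i^2 mod 13 = [3, 1, 12, 1, 12].
  S_2 = Σ v_i α_i^2 r_i = 5·3·4 + 1·1·10 + 11·12·12 + 2·1·9 + 7·12·7 = 2260 ≡ 11.
  S = (8, 6, 11) ≠ 0, so r is not a codeword (an error is present).
Step 3: locate the error. For a single error e at position i, S_ℓ = v_i·e·α_i^ℓ, so α_err = S_1/S_0.
  S_0^{−1} = 8^{−1} = 5 (mod 13), so α_err = 6·5 = 30 ≡ 4 = α_1. Error position i = 1.
  Consistency check: S_2/S_1 = 11·11 = 121 ≡ 4 = α_err ✓ (single-error assumption holds).
Step 4: error magnitude e = S_0/v_1 = S_0·∏_{j≠1}(α_1 − α_j) = 8·8 = 64 ≡ 12 (mod 13).
Step 5: correct position 1: c_1 = r_1 − e = 4 − 12 ≡ 5 (mod 13). Hence c = [5, 10, 12, 9, 7].
  Check: interpolating c through the α_i gives m(x) = 3 + 7·x (degree < 2) with m(α_i) = c_i for every i, so c is indeed a codeword.


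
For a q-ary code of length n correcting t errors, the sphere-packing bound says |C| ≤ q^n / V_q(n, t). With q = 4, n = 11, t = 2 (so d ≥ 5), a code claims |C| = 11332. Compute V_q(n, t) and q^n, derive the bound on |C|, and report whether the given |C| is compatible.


V_q(n, t) = 529, q^n = 4194304, Hamming bound = 7928, |C| = 11332 > bound (violated).

Step 1: Compute V_q(n, t) = Σ_{j=0}^2 C(n, j) (q−1)^j.
  j = 0: C(11,0)·(3)^0 = 1·1 = 1.
  j = 1: C(11,1)·(3)^1 = 11·3 = 33.
  j = 2: C(11,2)·(3)^2 = 55·9 = 495.
  V_q(n, t) = 1 + 33 + 495 = 529.
Step 2: q^n = 4^11 = 4194304.
Step 3: Hamming bound ⌊q^n / V_q(n,t)⌋ = ⌊4194304/529⌋ = 7928.
Step 4: Compare |C| = 11332 to 7928: violated.
The claimed |C| lies above the Hamming bound, so no 4-ary code of length 11 with d ≥ 5 can have 11332 codewords.


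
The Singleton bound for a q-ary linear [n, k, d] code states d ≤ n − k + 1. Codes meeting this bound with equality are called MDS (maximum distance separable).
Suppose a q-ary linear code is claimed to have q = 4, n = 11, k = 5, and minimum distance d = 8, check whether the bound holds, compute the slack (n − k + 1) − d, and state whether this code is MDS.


Singleton RHS = n − k + 1 = 7, slack = -1, bound violated (no such code; not MDS).

Singleton bound: d ≤ n − k + 1.
Here n = 11, k = 5, so n − k + 1 = 7.
Given d = 8, check d ≤ 7: NO.
Slack = (n − k + 1) − d = -1.
The slack is negative: d = 8 exceeds n − k + 1 = 7 by 1, so the Singleton bound is violated and no linear [11, 5, 8]_4 code can exist. In particular it is not MDS (MDS requires d = n − k + 1 exactly).
Description: the claimed parameters are [11, 5, 8]_4; such a code would be impossible (violates the Singleton bound).


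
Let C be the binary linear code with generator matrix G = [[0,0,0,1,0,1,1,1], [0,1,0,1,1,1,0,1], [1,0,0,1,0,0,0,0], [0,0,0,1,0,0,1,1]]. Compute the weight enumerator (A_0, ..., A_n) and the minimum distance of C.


Weight distribution: A_0 = 1, A_1 = 1, A_2 = 1, A_3 = 4, A_4 = 5, A_5 = 3, A_6 = 1. Minimum distance d = 1.

Enumerate all 2^4 = 16 messages m ∈ F_2^4.
For each, compute codeword c = mG in F_2^8, then tally its weight.
  m = 0000 → c = 00000000, weight = 0.
  m = 1000 → c = 00010111, weight = 4.
  m = 0100 → c = 01011101, weight = 5.
  m = 1100 → c = 01001010, weight = 3.
  m = 0010 → c = 10010000, weight = 2.
  m = 1010 → c = 10000111, weight = 4.
  m = 0110 → c = 11001101, weight = 5.
  m = 1110 → c = 11011010, weight = 5.
  m = 0001 → c = 00010011, weight = 3.
  m = 1001 → c = 00000100, weight = 1.
  m = 0101 → c = 01001110, weight = 4.
  m = 1101 → c = 01011001, weight = 4.
  m = 0011 → c = 10000011, weight = 3.
  m = 1011 → c = 10010100, weight = 3.
  m = 0111 → c = 11011110, weight = 6.
  m = 1111 → c = 11001001, weight = 4.
Tally weights:
  weight 0: 1 codewords.
  weight 1: 1 codewords.
  weight 2: 1 codewords.
  weight 3: 4 codewords.
  weight 4: 5 codewords.
  weight 5: 3 codewords.
  weight 6: 1 codewords.
Minimum distance d = smallest w > 0 with A_w > 0 = 1.
Sanity: Σ A_w = 16 = 2^4 = 16 ✓.
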